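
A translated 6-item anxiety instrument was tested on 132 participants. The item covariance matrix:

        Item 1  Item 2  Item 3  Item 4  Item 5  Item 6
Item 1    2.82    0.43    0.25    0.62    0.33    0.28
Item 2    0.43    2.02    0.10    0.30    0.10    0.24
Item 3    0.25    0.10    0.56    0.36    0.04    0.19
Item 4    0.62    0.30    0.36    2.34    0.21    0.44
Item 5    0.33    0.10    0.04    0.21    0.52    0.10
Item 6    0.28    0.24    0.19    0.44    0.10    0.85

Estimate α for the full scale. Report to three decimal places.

ΣVar(i) = 2.82 + 2.02 + 0.56 + 2.34 + 0.52 + 0.85 = 9.11
Sum of off-diagonal covariances = 3.99
σ²_total = 9.11 + 2 × 3.99 = 17.09
α = (k/(k−1))·(1 − ΣVar(i)/σ²_total) = (6/5)·(1 − 9.11/17.09) = 0.560

α = 0.560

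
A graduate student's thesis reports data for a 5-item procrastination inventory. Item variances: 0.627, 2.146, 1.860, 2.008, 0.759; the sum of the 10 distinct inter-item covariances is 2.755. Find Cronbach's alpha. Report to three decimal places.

Cronbach's alpha = 0.534

Σσᵢ² = 0.627 + 2.146 + 1.860 + 2.008 + 0.759 = 7.400
Sum of distinct covariances = 2.755
Var(T) = Σσᵢ² + 2·Σcov = 7.400 + 2 × 2.755 = 12.910
α = (5/4)·(1 − 7.400/12.910) = 0.534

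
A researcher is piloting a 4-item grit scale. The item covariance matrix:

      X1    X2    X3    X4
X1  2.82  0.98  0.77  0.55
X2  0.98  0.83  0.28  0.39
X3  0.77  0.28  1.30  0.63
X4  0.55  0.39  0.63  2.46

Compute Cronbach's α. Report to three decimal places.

α = 0.657

Σσ²ᵢ = 2.82 + 0.83 + 1.30 + 2.46 = 7.41
Σ_{i<j} σ_ij = 3.60
total variance = 7.41 + 2 × 3.60 = 14.61
α = (k/(k−1))·(1 − Σσ²ᵢ/total variance) = (4/3)·(1 − 7.41/14.61) = 0.657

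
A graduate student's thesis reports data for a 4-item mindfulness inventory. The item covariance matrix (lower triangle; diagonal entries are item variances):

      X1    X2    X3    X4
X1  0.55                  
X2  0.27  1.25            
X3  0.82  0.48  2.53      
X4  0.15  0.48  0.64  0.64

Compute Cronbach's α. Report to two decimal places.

α = 0.71

Σσᵢ² = 0.55 + 1.25 + 2.53 + 0.64 = 4.97
Sum of off-diagonal covariances = 2.84
σ²_T = 4.97 + 2 × 2.84 = 10.65
α = (k/(k−1))·(1 − Σσᵢ²/σ²_T) = (4/3)·(1 − 4.97/10.65) = 0.71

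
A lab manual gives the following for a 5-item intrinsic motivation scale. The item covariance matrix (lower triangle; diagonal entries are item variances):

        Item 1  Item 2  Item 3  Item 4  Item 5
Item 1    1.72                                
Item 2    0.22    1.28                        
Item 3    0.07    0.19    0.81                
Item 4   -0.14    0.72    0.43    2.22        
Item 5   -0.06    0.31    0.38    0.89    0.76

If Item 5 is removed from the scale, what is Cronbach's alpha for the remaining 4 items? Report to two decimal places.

Remaining items: Item 1, Item 2, Item 3, Item 4 (k = 4).
Σσᵢ² = 1.72 + 1.28 + 0.81 + 2.22 = 6.03
σ²_T = 6.03 + 2 × 1.49 = 9.01
α (item deleted) = (4/3)·(1 − 6.03/9.01) = 0.44

α = 0.44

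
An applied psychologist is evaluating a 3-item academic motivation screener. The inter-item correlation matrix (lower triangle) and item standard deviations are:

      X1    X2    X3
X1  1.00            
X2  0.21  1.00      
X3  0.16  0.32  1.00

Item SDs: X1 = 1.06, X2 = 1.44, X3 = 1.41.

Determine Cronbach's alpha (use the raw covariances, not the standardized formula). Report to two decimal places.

Σσ²ᵢ = 1.06² + 1.44² + 1.41² = 5.1853
Covariances σ_ij = r_ij · s_i · s_j:
  σ(X1,X2) = 0.21 × 1.06 × 1.44 = 0.3205
  σ(X1,X3) = 0.16 × 1.06 × 1.41 = 0.2391
  σ(X2,X3) = 0.32 × 1.44 × 1.41 = 0.6497
σ²_T = Σσ²ᵢ + 2·Σσ_ij = 5.1853 + 2 × 1.2093 = 7.6039
α = (3/2)·(1 − 5.1853/7.6039) = 0.48

Cronbach's alpha = 0.48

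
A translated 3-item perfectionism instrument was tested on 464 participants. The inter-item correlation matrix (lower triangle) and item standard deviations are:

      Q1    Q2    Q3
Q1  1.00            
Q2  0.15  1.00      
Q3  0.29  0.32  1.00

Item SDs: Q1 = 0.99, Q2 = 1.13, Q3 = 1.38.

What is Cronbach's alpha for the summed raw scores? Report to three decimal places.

Cronbach's alpha = 0.507

Σσ²ᵢ = 0.99² + 1.13² + 1.38² = 4.1614
Covariances σ_ij = r_ij · s_i · s_j:
  σ(Q1,Q2) = 0.15 × 0.99 × 1.13 = 0.1678
  σ(Q1,Q3) = 0.29 × 0.99 × 1.38 = 0.3962
  σ(Q2,Q3) = 0.32 × 1.13 × 1.38 = 0.4990
σ²_T = Σσ²ᵢ + 2·Σσ_ij = 4.1614 + 2 × 1.0630 = 6.2874
α = (3/2)·(1 − 4.1614/6.2874) = 0.507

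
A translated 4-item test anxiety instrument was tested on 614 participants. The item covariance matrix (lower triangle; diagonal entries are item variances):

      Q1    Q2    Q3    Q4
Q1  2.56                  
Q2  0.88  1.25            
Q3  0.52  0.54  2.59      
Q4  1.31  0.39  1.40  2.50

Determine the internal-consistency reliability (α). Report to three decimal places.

ΣVar(i) = 2.56 + 1.25 + 2.59 + 2.50 = 8.90
Sum of the distinct covariances = 5.04
total variance = 8.90 + 2 × 5.04 = 18.98
α = (k/(k−1))·(1 − ΣVar(i)/total variance) = (4/3)·(1 − 8.90/18.98) = 0.708

α = 0.708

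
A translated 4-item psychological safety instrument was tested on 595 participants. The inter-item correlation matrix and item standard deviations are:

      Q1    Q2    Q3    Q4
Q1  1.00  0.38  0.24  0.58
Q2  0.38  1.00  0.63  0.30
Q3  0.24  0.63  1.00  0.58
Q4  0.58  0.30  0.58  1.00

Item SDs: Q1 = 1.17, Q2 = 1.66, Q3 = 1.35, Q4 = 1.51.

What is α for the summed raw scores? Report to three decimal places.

Σσ²ᵢ = 1.17² + 1.66² + 1.35² + 1.51² = 8.2271
Covariances σ_ij = r_ij · s_i · s_j:
  σ(Q1,Q2) = 0.38 × 1.17 × 1.66 = 0.7380
  σ(Q1,Q3) = 0.24 × 1.17 × 1.35 = 0.3791
  σ(Q1,Q4) = 0.58 × 1.17 × 1.51 = 1.0247
  σ(Q2,Q3) = 0.63 × 1.66 × 1.35 = 1.4118
  σ(Q2,Q4) = 0.30 × 1.66 × 1.51 = 0.7520
  σ(Q3,Q4) = 0.58 × 1.35 × 1.51 = 1.1823
σ²_T = Σσ²ᵢ + 2·Σσ_ij = 8.2271 + 2 × 5.4879 = 19.2029
α = (4/3)·(1 − 8.2271/19.2029) = 0.762

α = 0.762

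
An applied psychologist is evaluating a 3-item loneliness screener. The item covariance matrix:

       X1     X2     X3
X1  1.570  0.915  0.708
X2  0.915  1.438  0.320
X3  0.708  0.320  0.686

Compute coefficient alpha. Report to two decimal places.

ΣVar(i) = 1.570 + 1.438 + 0.686 = 3.694
Σ_{i<j} σ_ij = 1.943
Var(T) = 3.694 + 2 × 1.943 = 7.580
α = (k/(k−1))·(1 − ΣVar(i)/Var(T)) = (3/2)·(1 − 3.694/7.580) = 0.77

coefficient alpha = 0.77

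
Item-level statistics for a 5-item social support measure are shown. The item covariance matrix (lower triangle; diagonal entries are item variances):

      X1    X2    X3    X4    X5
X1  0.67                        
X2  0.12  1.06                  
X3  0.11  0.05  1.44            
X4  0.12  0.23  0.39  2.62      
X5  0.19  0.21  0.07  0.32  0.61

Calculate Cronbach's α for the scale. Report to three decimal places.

Σσᵢ² = 0.67 + 1.06 + 1.44 + 2.62 + 0.61 = 6.40
Σ_{i<j} σ_ij = 1.81
σ²_T = 6.40 + 2 × 1.81 = 10.02
α = (k/(k−1))·(1 − Σσᵢ²/σ²_T) = (5/4)·(1 − 6.40/10.02) = 0.452

Cronbach's α = 0.452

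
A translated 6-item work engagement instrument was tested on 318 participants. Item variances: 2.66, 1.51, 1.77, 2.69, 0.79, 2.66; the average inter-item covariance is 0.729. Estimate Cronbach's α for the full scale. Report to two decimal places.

α = 0.77

Σσ²ᵢ = 2.66 + 1.51 + 1.77 + 2.69 + 0.79 + 2.66 = 12.08
Sum of the 15 distinct covariances = 15 × 0.729 = 10.935
σ²_total = Σσ²ᵢ + 2·Σcov = 12.08 + 2 × 10.935 = 33.950
α = (6/5)·(1 − 12.08/33.950) = 0.77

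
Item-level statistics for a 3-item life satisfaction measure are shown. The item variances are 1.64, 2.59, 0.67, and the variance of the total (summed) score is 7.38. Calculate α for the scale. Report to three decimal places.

α = 0.504

Σσᵢ² = 1.64 + 2.59 + 0.67 = 4.90
α = (k/(k−1))·(1 − Σσᵢ²/σ²_T) = (3/2)·(1 − 4.90/7.38) = 0.504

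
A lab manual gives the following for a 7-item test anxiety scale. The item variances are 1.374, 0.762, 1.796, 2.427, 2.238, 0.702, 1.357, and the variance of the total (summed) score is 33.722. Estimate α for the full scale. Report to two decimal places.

α = 0.80

Σσ²ᵢ = 1.374 + 0.762 + 1.796 + 2.427 + 2.238 + 0.702 + 1.357 = 10.656
α = (k/(k−1))·(1 − Σσ²ᵢ/σ²_T) = (7/6)·(1 − 10.656/33.722) = 0.80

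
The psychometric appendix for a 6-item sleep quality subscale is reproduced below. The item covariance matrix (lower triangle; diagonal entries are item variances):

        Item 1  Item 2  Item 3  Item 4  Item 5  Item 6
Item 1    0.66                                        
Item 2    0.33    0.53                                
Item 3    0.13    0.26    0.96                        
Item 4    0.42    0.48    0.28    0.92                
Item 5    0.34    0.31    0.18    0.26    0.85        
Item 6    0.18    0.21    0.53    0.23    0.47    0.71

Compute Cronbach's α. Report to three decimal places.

sum of item variances = 0.66 + 0.53 + 0.96 + 0.92 + 0.85 + 0.71 = 4.63
Σ_{i<j} σ_ij = 4.61
total variance = 4.63 + 2 × 4.61 = 13.85
α = (k/(k−1))·(1 − sum of item variances/total variance) = (6/5)·(1 − 4.63/13.85) = 0.799

Cronbach's α = 0.799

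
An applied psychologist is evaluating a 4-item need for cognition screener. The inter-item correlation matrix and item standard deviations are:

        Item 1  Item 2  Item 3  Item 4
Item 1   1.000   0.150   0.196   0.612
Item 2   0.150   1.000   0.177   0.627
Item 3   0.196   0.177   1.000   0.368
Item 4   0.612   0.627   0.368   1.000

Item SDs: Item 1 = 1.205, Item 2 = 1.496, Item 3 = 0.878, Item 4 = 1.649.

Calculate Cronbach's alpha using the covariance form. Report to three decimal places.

Σσ²ᵢ = 1.205² + 1.496² + 0.878² + 1.649² = 7.1801
Covariances σ_ij = r_ij · s_i · s_j:
  σ(Item 1,Item 2) = 0.150 × 1.205 × 1.496 = 0.2704
  σ(Item 1,Item 3) = 0.196 × 1.205 × 0.878 = 0.2074
  σ(Item 1,Item 4) = 0.612 × 1.205 × 1.649 = 1.2161
  σ(Item 2,Item 3) = 0.177 × 1.496 × 0.878 = 0.2325
  σ(Item 2,Item 4) = 0.627 × 1.496 × 1.649 = 1.5467
  σ(Item 3,Item 4) = 0.368 × 0.878 × 1.649 = 0.5328
σ²_T = Σσ²ᵢ + 2·Σσ_ij = 7.1801 + 2 × 4.0059 = 15.1919
α = (4/3)·(1 − 7.1801/15.1919) = 0.703

α = 0.703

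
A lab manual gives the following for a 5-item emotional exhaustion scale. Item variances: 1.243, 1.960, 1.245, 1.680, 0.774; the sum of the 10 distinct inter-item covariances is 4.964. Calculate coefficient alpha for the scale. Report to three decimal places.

Σσᵢ² = 1.243 + 1.960 + 1.245 + 1.680 + 0.774 = 6.902
Sum of distinct covariances = 4.964
σ²_T = Σσᵢ² + 2·Σcov = 6.902 + 2 × 4.964 = 16.830
α = (5/4)·(1 − 6.902/16.830) = 0.737

α = 0.737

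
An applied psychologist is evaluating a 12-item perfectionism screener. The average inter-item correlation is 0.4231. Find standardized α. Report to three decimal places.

α = 0.898

Standardized α = k·r̄ / (1 + (k−1)·r̄) = 12 × 0.4231 / (1 + 11 × 0.4231)
  = 5.0772 / 5.6541 = 0.898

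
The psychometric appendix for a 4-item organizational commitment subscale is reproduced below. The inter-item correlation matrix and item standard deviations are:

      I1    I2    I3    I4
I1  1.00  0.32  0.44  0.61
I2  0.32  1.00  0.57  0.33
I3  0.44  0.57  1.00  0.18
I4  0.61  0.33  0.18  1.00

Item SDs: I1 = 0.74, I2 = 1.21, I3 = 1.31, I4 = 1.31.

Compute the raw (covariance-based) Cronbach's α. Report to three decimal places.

α = 0.703

Σσ²ᵢ = 0.74² + 1.21² + 1.31² + 1.31² = 5.4439
Covariances σ_ij = r_ij · s_i · s_j:
  σ(I1,I2) = 0.32 × 0.74 × 1.21 = 0.2865
  σ(I1,I3) = 0.44 × 0.74 × 1.31 = 0.4265
  σ(I1,I4) = 0.61 × 0.74 × 1.31 = 0.5913
  σ(I2,I3) = 0.57 × 1.21 × 1.31 = 0.9035
  σ(I2,I4) = 0.33 × 1.21 × 1.31 = 0.5231
  σ(I3,I4) = 0.18 × 1.31 × 1.31 = 0.3089
σ²_T = Σσ²ᵢ + 2·Σσ_ij = 5.4439 + 2 × 3.0398 = 11.5235
α = (4/3)·(1 − 5.4439/11.5235) = 0.703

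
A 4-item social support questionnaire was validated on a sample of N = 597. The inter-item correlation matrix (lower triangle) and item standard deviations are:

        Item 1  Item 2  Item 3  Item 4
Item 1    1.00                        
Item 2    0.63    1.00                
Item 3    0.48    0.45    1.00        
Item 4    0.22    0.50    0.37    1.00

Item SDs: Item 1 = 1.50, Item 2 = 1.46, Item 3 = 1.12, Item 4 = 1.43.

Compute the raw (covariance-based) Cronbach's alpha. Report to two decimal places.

Σσ²ᵢ = 1.50² + 1.46² + 1.12² + 1.43² = 7.6809
Covariances σ_ij = r_ij · s_i · s_j:
  σ(Item 1,Item 2) = 0.63 × 1.50 × 1.46 = 1.3797
  σ(Item 1,Item 3) = 0.48 × 1.50 × 1.12 = 0.8064
  σ(Item 1,Item 4) = 0.22 × 1.50 × 1.43 = 0.4719
  σ(Item 2,Item 3) = 0.45 × 1.46 × 1.12 = 0.7358
  σ(Item 2,Item 4) = 0.50 × 1.46 × 1.43 = 1.0439
  σ(Item 3,Item 4) = 0.37 × 1.12 × 1.43 = 0.5926
σ²_T = Σσ²ᵢ + 2·Σσ_ij = 7.6809 + 2 × 5.0303 = 17.7415
α = (4/3)·(1 − 7.6809/17.7415) = 0.76

α = 0.76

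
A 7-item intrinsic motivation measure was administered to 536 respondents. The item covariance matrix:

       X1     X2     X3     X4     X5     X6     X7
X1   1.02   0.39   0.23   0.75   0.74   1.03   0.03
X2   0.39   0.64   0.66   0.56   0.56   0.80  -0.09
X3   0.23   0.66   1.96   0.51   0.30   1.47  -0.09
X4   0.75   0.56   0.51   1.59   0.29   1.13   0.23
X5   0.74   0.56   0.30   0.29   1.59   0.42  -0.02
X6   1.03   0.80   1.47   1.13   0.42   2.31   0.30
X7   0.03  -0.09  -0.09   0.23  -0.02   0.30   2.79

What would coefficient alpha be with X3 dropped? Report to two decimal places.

Remaining items: X1, X2, X4, X5, X6, X7 (k = 6).
sum of item variances = 1.02 + 0.64 + 1.59 + 1.59 + 2.31 + 2.79 = 9.94
Var(T) = 9.94 + 2 × 7.12 = 24.18
α (item deleted) = (6/5)·(1 − 9.94/24.18) = 0.71

α = 0.71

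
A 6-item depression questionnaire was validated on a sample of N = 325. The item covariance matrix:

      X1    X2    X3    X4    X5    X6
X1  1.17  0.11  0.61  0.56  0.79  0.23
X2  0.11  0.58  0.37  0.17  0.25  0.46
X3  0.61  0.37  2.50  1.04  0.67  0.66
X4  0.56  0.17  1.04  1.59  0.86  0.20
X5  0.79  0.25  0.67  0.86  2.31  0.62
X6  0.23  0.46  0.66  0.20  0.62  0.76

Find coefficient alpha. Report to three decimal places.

α = 0.757

sum of item variances = 1.17 + 0.58 + 2.50 + 1.59 + 2.31 + 0.76 = 8.91
Σ_{i<j} σ_ij = 7.60
σ²_total = 8.91 + 2 × 7.60 = 24.11
α = (k/(k−1))·(1 − sum of item variances/σ²_total) = (6/5)·(1 − 8.91/24.11) = 0.757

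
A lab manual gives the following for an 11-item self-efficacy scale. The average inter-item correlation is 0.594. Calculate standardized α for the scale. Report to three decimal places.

standardized α = 0.941

Standardized α = k·r̄ / (1 + (k−1)·r̄) = 11 × 0.594 / (1 + 10 × 0.594)
  = 6.5340 / 6.9400 = 0.941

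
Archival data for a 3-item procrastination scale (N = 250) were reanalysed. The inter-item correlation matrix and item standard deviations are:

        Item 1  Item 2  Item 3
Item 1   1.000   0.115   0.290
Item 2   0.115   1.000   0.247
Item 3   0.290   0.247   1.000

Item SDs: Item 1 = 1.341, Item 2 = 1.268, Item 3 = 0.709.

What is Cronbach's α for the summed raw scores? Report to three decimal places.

Σσ²ᵢ = 1.341² + 1.268² + 0.709² = 3.9088
Covariances σ_ij = r_ij · s_i · s_j:
  σ(Item 1,Item 2) = 0.115 × 1.341 × 1.268 = 0.1955
  σ(Item 1,Item 3) = 0.290 × 1.341 × 0.709 = 0.2757
  σ(Item 2,Item 3) = 0.247 × 1.268 × 0.709 = 0.2221
σ²_T = Σσ²ᵢ + 2·Σσ_ij = 3.9088 + 2 × 0.6933 = 5.2954
α = (3/2)·(1 − 3.9088/5.2954) = 0.393

α = 0.393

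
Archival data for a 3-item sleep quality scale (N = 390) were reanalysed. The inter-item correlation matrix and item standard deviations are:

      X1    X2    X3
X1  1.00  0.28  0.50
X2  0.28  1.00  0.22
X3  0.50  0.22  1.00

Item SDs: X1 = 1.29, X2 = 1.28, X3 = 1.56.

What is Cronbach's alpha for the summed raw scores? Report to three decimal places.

Σσ²ᵢ = 1.29² + 1.28² + 1.56² = 5.7361
Covariances σ_ij = r_ij · s_i · s_j:
  σ(X1,X2) = 0.28 × 1.29 × 1.28 = 0.4623
  σ(X1,X3) = 0.50 × 1.29 × 1.56 = 1.0062
  σ(X2,X3) = 0.22 × 1.28 × 1.56 = 0.4393
σ²_T = Σσ²ᵢ + 2·Σσ_ij = 5.7361 + 2 × 1.9078 = 9.5517
α = (3/2)·(1 − 5.7361/9.5517) = 0.599

α = 0.599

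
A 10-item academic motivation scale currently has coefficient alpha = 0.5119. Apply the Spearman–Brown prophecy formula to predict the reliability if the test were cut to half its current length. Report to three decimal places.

predicted reliability = 0.344

Length factor m = 1/2
α' = m·α / (1 − (1−m)·α)
   = 1/2 × 0.5119 / (1 − (1 − 1/2) × 0.5119)
   = 0.2560 / 0.7440 = 0.344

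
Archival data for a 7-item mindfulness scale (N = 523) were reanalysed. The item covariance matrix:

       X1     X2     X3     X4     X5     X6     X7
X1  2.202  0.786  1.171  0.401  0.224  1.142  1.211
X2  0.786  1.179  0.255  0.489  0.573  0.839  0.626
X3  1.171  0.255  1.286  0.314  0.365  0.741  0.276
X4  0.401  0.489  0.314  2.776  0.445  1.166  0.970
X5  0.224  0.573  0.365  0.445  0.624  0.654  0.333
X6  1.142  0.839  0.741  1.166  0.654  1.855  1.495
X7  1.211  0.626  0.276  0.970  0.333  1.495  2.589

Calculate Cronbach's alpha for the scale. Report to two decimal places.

Σσᵢ² = 2.202 + 1.179 + 1.286 + 2.776 + 0.624 + 1.855 + 2.589 = 12.511
Σ_{i<j} σ_ij = 14.476
total variance = 12.511 + 2 × 14.476 = 41.463
α = (k/(k−1))·(1 − Σσᵢ²/total variance) = (7/6)·(1 − 12.511/41.463) = 0.81

Cronbach's alpha = 0.81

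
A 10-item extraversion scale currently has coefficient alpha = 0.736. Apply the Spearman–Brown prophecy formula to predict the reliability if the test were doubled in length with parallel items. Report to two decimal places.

predicted reliability = 0.85

Length factor m = 2
α' = m·α / (1 + (m−1)·α)
   = 2 × 0.736 / (1 + (2 − 1) × 0.736)
   = 1.4720 / 1.7360 = 0.85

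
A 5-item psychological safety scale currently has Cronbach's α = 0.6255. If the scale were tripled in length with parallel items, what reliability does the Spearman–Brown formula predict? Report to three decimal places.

predicted reliability = 0.834

Length factor m = 3
α' = m·α / (1 + (m−1)·α)
   = 3 × 0.6255 / (1 + (3 − 1) × 0.6255)
   = 1.8765 / 2.2510 = 0.834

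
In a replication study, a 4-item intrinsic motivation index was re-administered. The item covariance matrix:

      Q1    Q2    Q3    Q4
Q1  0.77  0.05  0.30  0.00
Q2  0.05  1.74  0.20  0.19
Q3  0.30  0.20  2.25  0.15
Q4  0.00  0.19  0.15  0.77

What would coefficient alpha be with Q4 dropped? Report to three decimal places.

Remaining items: Q1, Q2, Q3 (k = 3).
sum of item variances = 0.77 + 1.74 + 2.25 = 4.76
σ²_total = 4.76 + 2 × 0.55 = 5.86
α (item deleted) = (3/2)·(1 − 4.76/5.86) = 0.282

α = 0.282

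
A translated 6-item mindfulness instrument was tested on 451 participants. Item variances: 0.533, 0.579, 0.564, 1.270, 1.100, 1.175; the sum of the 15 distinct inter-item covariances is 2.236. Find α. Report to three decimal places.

α = 0.554

sum of item variances = 0.533 + 0.579 + 0.564 + 1.270 + 1.100 + 1.175 = 5.221
Sum of distinct covariances = 2.236
Var(T) = sum of item variances + 2·Σcov = 5.221 + 2 × 2.236 = 9.693
α = (6/5)·(1 − 5.221/9.693) = 0.554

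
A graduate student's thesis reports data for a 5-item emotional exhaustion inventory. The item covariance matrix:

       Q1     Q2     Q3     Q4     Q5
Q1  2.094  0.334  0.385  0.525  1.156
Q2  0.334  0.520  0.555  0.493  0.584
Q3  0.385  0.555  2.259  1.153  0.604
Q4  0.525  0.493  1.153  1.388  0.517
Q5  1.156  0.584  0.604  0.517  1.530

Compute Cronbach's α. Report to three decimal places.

Σσ²ᵢ = 2.094 + 0.520 + 2.259 + 1.388 + 1.530 = 7.791
Sum of the distinct covariances = 6.306
total variance = 7.791 + 2 × 6.306 = 20.403
α = (k/(k−1))·(1 − Σσ²ᵢ/total variance) = (5/4)·(1 − 7.791/20.403) = 0.773

Cronbach's α = 0.773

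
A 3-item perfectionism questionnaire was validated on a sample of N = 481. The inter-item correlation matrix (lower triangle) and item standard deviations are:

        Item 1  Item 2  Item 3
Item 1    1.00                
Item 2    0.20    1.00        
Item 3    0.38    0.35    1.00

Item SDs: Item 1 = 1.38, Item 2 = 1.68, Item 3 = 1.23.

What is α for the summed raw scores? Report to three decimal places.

Σσ²ᵢ = 1.38² + 1.68² + 1.23² = 6.2397
Covariances σ_ij = r_ij · s_i · s_j:
  σ(Item 1,Item 2) = 0.20 × 1.38 × 1.68 = 0.4637
  σ(Item 1,Item 3) = 0.38 × 1.38 × 1.23 = 0.6450
  σ(Item 2,Item 3) = 0.35 × 1.68 × 1.23 = 0.7232
σ²_T = Σσ²ᵢ + 2·Σσ_ij = 6.2397 + 2 × 1.8319 = 9.9035
α = (3/2)·(1 − 6.2397/9.9035) = 0.555

α = 0.555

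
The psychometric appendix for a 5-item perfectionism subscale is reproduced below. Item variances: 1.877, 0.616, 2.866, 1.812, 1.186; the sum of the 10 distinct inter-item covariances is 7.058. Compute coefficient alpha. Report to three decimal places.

coefficient alpha = 0.785

Σσᵢ² = 1.877 + 0.616 + 2.866 + 1.812 + 1.186 = 8.357
Sum of distinct covariances = 7.058
Var(T) = Σσᵢ² + 2·Σcov = 8.357 + 2 × 7.058 = 22.473
α = (5/4)·(1 − 8.357/22.473) = 0.785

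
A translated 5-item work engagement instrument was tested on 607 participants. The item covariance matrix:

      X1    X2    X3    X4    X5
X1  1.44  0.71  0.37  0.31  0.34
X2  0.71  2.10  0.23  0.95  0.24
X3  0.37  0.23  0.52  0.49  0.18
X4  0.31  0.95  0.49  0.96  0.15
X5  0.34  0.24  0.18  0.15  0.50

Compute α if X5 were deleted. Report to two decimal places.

Remaining items: X1, X2, X3, X4 (k = 4).
ΣVar(i) = 1.44 + 2.10 + 0.52 + 0.96 = 5.02
total variance = 5.02 + 2 × 3.06 = 11.14
α (item deleted) = (4/3)·(1 − 5.02/11.14) = 0.73

α = 0.73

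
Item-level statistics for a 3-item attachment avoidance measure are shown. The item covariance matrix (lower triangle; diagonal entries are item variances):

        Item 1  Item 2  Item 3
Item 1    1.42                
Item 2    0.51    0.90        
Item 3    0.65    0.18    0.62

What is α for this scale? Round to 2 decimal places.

Σσᵢ² = 1.42 + 0.90 + 0.62 = 2.94
Sum of the distinct covariances = 1.34
total variance = 2.94 + 2 × 1.34 = 5.62
α = (k/(k−1))·(1 − Σσᵢ²/total variance) = (3/2)·(1 − 2.94/5.62) = 0.72

α = 0.72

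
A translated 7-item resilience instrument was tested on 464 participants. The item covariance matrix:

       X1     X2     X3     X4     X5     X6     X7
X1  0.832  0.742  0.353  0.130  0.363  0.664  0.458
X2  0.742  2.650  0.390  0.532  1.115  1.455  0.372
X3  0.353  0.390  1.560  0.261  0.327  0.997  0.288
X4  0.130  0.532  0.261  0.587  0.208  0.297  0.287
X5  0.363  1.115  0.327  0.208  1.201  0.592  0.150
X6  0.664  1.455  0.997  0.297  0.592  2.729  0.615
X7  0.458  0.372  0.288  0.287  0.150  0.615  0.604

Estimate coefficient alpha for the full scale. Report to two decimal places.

Σσ²ᵢ = 0.832 + 2.650 + 1.560 + 0.587 + 1.201 + 2.729 + 0.604 = 10.163
Sum of off-diagonal covariances = 10.596
Var(T) = 10.163 + 2 × 10.596 = 31.355
α = (k/(k−1))·(1 − Σσ²ᵢ/Var(T)) = (7/6)·(1 − 10.163/31.355) = 0.79

α = 0.79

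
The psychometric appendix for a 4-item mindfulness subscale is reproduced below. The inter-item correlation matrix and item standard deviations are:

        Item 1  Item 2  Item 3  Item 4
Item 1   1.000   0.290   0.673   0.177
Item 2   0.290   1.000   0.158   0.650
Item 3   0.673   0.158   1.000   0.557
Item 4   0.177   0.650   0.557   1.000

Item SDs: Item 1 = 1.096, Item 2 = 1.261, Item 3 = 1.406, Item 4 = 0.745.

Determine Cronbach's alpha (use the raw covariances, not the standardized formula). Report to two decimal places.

Cronbach's alpha = 0.71

Σσ²ᵢ = 1.096² + 1.261² + 1.406² + 0.745² = 5.3232
Covariances σ_ij = r_ij · s_i · s_j:
  σ(Item 1,Item 2) = 0.290 × 1.096 × 1.261 = 0.4008
  σ(Item 1,Item 3) = 0.673 × 1.096 × 1.406 = 1.0371
  σ(Item 1,Item 4) = 0.177 × 1.096 × 0.745 = 0.1445
  σ(Item 2,Item 3) = 0.158 × 1.261 × 1.406 = 0.2801
  σ(Item 2,Item 4) = 0.650 × 1.261 × 0.745 = 0.6106
  σ(Item 3,Item 4) = 0.557 × 1.406 × 0.745 = 0.5834
σ²_T = Σσ²ᵢ + 2·Σσ_ij = 5.3232 + 2 × 3.0565 = 11.4362
α = (4/3)·(1 − 5.3232/11.4362) = 0.71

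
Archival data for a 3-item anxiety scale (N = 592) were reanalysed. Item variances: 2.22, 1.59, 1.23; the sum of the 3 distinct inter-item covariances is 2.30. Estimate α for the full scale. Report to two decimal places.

α = 0.72

Σσ²ᵢ = 2.22 + 1.59 + 1.23 = 5.04
Sum of distinct covariances = 2.30
σ²_total = Σσ²ᵢ + 2·Σcov = 5.04 + 2 × 2.30 = 9.64
α = (3/2)·(1 − 5.04/9.64) = 0.72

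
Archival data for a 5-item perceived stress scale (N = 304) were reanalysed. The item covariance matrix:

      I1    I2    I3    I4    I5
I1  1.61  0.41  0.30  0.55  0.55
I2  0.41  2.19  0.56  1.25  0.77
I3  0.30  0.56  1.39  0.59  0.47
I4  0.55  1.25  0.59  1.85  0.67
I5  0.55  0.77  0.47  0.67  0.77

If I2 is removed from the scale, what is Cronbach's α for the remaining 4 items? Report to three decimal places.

α = 0.703

Remaining items: I1, I3, I4, I5 (k = 4).
Σσ²ᵢ = 1.61 + 1.39 + 1.85 + 0.77 = 5.62
total variance = 5.62 + 2 × 3.13 = 11.88
α (item deleted) = (4/3)·(1 − 5.62/11.88) = 0.703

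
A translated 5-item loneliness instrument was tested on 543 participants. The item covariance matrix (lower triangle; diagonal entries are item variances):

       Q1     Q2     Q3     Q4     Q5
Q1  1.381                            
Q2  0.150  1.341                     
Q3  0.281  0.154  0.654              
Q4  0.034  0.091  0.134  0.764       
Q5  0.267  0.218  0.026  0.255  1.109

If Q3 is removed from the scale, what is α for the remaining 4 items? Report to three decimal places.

Remaining items: Q1, Q2, Q4, Q5 (k = 4).
Σσ²ᵢ = 1.381 + 1.341 + 0.764 + 1.109 = 4.595
Var(T) = 4.595 + 2 × 1.015 = 6.625
α (item deleted) = (4/3)·(1 − 4.595/6.625) = 0.409

α = 0.409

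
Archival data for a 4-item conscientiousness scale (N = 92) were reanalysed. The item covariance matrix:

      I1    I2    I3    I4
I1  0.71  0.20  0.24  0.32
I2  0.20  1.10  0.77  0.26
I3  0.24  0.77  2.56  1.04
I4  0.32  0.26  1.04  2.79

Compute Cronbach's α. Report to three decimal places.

α = 0.589

Σσᵢ² = 0.71 + 1.10 + 2.56 + 2.79 = 7.16
Sum of off-diagonal covariances = 2.83
Var(T) = 7.16 + 2 × 2.83 = 12.82
α = (k/(k−1))·(1 − Σσᵢ²/Var(T)) = (4/3)·(1 − 7.16/12.82) = 0.589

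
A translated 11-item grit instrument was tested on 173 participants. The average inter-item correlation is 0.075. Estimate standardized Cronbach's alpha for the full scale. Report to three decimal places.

Standardized α = k·r̄ / (1 + (k−1)·r̄) = 11 × 0.075 / (1 + 10 × 0.075)
  = 0.8250 / 1.7500 = 0.471

standardized Cronbach's alpha = 0.471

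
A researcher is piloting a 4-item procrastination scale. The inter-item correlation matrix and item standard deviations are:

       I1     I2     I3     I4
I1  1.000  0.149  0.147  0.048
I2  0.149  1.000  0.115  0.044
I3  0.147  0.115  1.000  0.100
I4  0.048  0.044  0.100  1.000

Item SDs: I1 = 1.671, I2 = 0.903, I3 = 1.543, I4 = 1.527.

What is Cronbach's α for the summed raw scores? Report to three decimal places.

Cronbach's α = 0.295

Σσ²ᵢ = 1.671² + 0.903² + 1.543² + 1.527² = 8.3202
Covariances σ_ij = r_ij · s_i · s_j:
  σ(I1,I2) = 0.149 × 1.671 × 0.903 = 0.2248
  σ(I1,I3) = 0.147 × 1.671 × 1.543 = 0.3790
  σ(I1,I4) = 0.048 × 1.671 × 1.527 = 0.1225
  σ(I2,I3) = 0.115 × 0.903 × 1.543 = 0.1602
  σ(I2,I4) = 0.044 × 0.903 × 1.527 = 0.0607
  σ(I3,I4) = 0.100 × 1.543 × 1.527 = 0.2356
σ²_T = Σσ²ᵢ + 2·Σσ_ij = 8.3202 + 2 × 1.1828 = 10.6858
α = (4/3)·(1 − 8.3202/10.6858) = 0.295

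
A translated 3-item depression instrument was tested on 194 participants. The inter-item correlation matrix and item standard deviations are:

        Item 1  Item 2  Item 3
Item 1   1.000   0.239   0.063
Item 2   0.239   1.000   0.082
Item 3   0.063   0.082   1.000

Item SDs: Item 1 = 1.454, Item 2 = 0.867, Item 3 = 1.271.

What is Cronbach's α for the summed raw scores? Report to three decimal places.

α = 0.277

Σσ²ᵢ = 1.454² + 0.867² + 1.271² = 4.4812
Covariances σ_ij = r_ij · s_i · s_j:
  σ(Item 1,Item 2) = 0.239 × 1.454 × 0.867 = 0.3013
  σ(Item 1,Item 3) = 0.063 × 1.454 × 1.271 = 0.1164
  σ(Item 2,Item 3) = 0.082 × 0.867 × 1.271 = 0.0904
σ²_T = Σσ²ᵢ + 2·Σσ_ij = 4.4812 + 2 × 0.5081 = 5.4974
α = (3/2)·(1 − 4.4812/5.4974) = 0.277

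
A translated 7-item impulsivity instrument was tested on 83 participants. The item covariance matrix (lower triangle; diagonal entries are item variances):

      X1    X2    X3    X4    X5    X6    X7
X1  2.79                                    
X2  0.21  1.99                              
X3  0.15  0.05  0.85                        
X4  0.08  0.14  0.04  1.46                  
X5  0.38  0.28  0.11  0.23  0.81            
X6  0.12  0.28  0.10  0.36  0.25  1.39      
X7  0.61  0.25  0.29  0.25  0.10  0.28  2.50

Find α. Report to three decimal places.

α = 0.509

Σσᵢ² = 2.79 + 1.99 + 0.85 + 1.46 + 0.81 + 1.39 + 2.50 = 11.79
Σ_{i<j} σ_ij = 4.56
σ²_T = 11.79 + 2 × 4.56 = 20.91
α = (k/(k−1))·(1 − Σσᵢ²/σ²_T) = (7/6)·(1 − 11.79/20.91) = 0.509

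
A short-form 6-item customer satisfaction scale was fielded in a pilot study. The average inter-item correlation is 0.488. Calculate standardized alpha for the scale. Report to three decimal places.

standardized alpha = 0.851

Standardized α = k·r̄ / (1 + (k−1)·r̄) = 6 × 0.488 / (1 + 5 × 0.488)
  = 2.9280 / 3.4400 = 0.851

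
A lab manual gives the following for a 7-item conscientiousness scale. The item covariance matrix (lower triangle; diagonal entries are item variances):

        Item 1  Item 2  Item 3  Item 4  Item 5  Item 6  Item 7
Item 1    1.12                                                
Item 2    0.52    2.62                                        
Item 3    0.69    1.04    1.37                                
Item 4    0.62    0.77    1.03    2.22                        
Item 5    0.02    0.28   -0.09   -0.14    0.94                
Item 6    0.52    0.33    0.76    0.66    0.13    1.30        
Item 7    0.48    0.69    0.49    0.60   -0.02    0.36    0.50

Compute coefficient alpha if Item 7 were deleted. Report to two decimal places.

coefficient alpha = 0.72

Remaining items: Item 1, Item 2, Item 3, Item 4, Item 5, Item 6 (k = 6).
ΣVar(i) = 1.12 + 2.62 + 1.37 + 2.22 + 0.94 + 1.30 = 9.57
total variance = 9.57 + 2 × 7.14 = 23.85
α (item deleted) = (6/5)·(1 − 9.57/23.85) = 0.72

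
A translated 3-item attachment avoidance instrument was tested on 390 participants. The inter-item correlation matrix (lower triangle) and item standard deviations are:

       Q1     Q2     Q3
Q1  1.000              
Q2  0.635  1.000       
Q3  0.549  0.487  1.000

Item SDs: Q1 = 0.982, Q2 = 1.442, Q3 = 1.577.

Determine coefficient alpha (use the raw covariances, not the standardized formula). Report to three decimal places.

Σσ²ᵢ = 0.982² + 1.442² + 1.577² = 5.5306
Covariances σ_ij = r_ij · s_i · s_j:
  σ(Q1,Q2) = 0.635 × 0.982 × 1.442 = 0.8992
  σ(Q1,Q3) = 0.549 × 0.982 × 1.577 = 0.8502
  σ(Q2,Q3) = 0.487 × 1.442 × 1.577 = 1.1075
σ²_T = Σσ²ᵢ + 2·Σσ_ij = 5.5306 + 2 × 2.8569 = 11.2444
α = (3/2)·(1 − 5.5306/11.2444) = 0.762

α = 0.762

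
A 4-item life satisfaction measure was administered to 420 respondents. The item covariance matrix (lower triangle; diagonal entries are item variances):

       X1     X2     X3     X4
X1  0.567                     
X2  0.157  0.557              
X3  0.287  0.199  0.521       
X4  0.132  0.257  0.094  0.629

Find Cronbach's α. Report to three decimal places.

Cronbach's α = 0.663

Σσ²ᵢ = 0.567 + 0.557 + 0.521 + 0.629 = 2.274
Sum of off-diagonal covariances = 1.126
Var(T) = 2.274 + 2 × 1.126 = 4.526
α = (k/(k−1))·(1 − Σσ²ᵢ/Var(T)) = (4/3)·(1 − 2.274/4.526) = 0.663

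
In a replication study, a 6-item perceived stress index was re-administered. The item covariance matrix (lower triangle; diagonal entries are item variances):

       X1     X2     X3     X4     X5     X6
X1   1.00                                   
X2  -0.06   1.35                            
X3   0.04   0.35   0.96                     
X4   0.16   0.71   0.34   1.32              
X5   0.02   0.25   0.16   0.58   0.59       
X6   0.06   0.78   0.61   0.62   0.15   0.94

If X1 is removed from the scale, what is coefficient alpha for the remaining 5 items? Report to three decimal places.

coefficient alpha = 0.798

Remaining items: X2, X3, X4, X5, X6 (k = 5).
ΣVar(i) = 1.35 + 0.96 + 1.32 + 0.59 + 0.94 = 5.16
total variance = 5.16 + 2 × 4.55 = 14.26
α (item deleted) = (5/4)·(1 − 5.16/14.26) = 0.798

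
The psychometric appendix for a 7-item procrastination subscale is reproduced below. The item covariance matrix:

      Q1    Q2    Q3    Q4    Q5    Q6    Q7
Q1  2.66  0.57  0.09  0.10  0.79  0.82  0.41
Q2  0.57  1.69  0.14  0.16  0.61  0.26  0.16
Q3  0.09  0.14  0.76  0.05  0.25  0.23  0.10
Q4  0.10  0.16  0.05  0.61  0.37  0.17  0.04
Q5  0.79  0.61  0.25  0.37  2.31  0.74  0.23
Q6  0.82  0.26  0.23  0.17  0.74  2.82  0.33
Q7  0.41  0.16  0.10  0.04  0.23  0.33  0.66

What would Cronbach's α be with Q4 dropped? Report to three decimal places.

Cronbach's α = 0.615

Remaining items: Q1, Q2, Q3, Q5, Q6, Q7 (k = 6).
ΣVar(i) = 2.66 + 1.69 + 0.76 + 2.31 + 2.82 + 0.66 = 10.90
Var(T) = 10.90 + 2 × 5.73 = 22.36
α (item deleted) = (6/5)·(1 − 10.90/22.36) = 0.615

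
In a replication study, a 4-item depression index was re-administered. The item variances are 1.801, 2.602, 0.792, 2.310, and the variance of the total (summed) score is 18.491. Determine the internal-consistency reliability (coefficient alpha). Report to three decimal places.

α = 0.792

sum of item variances = 1.801 + 2.602 + 0.792 + 2.310 = 7.505
α = (k/(k−1))·(1 − sum of item variances/Var(T)) = (4/3)·(1 − 7.505/18.491) = 0.792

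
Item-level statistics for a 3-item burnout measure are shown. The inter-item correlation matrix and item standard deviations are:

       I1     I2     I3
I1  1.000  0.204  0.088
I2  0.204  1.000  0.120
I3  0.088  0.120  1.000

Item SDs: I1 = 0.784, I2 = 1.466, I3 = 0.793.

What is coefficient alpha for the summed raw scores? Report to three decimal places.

α = 0.303

Σσ²ᵢ = 0.784² + 1.466² + 0.793² = 3.3927
Covariances σ_ij = r_ij · s_i · s_j:
  σ(I1,I2) = 0.204 × 0.784 × 1.466 = 0.2345
  σ(I1,I3) = 0.088 × 0.784 × 0.793 = 0.0547
  σ(I2,I3) = 0.120 × 1.466 × 0.793 = 0.1395
σ²_T = Σσ²ᵢ + 2·Σσ_ij = 3.3927 + 2 × 0.4287 = 4.2501
α = (3/2)·(1 − 3.3927/4.2501) = 0.303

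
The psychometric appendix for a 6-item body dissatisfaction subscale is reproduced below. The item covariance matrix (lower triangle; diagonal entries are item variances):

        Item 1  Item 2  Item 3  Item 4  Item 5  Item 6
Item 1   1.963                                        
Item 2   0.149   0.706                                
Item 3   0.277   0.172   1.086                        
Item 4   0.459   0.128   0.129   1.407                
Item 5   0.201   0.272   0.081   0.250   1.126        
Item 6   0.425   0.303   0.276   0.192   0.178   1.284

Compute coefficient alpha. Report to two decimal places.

coefficient alpha = 0.58

Σσᵢ² = 1.963 + 0.706 + 1.086 + 1.407 + 1.126 + 1.284 = 7.572
Σ_{i<j} σ_ij = 3.492
σ²_T = 7.572 + 2 × 3.492 = 14.556
α = (k/(k−1))·(1 − Σσᵢ²/σ²_T) = (6/5)·(1 − 7.572/14.556) = 0.58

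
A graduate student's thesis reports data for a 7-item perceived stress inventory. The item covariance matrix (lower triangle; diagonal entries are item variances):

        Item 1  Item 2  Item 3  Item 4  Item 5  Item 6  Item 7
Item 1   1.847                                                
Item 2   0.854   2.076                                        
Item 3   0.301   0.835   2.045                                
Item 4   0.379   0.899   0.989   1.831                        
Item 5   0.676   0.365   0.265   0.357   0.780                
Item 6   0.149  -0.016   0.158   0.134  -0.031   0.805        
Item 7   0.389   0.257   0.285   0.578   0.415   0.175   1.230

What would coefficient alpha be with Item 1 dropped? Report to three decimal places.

α = 0.677

Remaining items: Item 2, Item 3, Item 4, Item 5, Item 6, Item 7 (k = 6).
Σσᵢ² = 2.076 + 2.045 + 1.831 + 0.780 + 0.805 + 1.230 = 8.767
total variance = 8.767 + 2 × 5.665 = 20.097
α (item deleted) = (6/5)·(1 − 8.767/20.097) = 0.677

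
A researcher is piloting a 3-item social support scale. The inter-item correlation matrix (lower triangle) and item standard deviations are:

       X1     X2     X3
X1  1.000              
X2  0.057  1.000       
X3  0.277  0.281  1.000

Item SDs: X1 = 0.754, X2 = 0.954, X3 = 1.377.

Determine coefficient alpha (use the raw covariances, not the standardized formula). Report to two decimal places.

Σσ²ᵢ = 0.754² + 0.954² + 1.377² = 3.3748
Covariances σ_ij = r_ij · s_i · s_j:
  σ(X1,X2) = 0.057 × 0.754 × 0.954 = 0.0410
  σ(X1,X3) = 0.277 × 0.754 × 1.377 = 0.2876
  σ(X2,X3) = 0.281 × 0.954 × 1.377 = 0.3691
σ²_T = Σσ²ᵢ + 2·Σσ_ij = 3.3748 + 2 × 0.6977 = 4.7702
α = (3/2)·(1 − 3.3748/4.7702) = 0.44

coefficient alpha = 0.44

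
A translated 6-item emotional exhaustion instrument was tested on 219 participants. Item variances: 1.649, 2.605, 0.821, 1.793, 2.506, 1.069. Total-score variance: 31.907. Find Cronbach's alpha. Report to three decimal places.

ΣVar(i) = 1.649 + 2.605 + 0.821 + 1.793 + 2.506 + 1.069 = 10.443
α = (k/(k−1))·(1 − ΣVar(i)/σ²_T) = (6/5)·(1 − 10.443/31.907) = 0.807

Cronbach's alpha = 0.807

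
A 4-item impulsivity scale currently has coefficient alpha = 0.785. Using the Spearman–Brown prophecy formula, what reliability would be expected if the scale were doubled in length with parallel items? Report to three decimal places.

predicted reliability = 0.880

Length factor m = 2
α' = m·α / (1 + (m−1)·α)
   = 2 × 0.785 / (1 + (2 − 1) × 0.785)
   = 1.5700 / 1.7850 = 0.880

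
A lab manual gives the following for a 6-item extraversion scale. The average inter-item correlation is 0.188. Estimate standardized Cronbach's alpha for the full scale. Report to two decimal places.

standardized Cronbach's alpha = 0.58

Standardized α = k·r̄ / (1 + (k−1)·r̄) = 6 × 0.188 / (1 + 5 × 0.188)
  = 1.1280 / 1.9400 = 0.58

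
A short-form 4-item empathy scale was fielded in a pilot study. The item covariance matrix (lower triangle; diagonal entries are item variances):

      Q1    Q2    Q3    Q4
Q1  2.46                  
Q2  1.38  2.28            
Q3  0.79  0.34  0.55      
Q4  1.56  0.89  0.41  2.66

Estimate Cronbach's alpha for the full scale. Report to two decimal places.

ΣVar(i) = 2.46 + 2.28 + 0.55 + 2.66 = 7.95
Σ_{i<j} σ_ij = 5.37
σ²_total = 7.95 + 2 × 5.37 = 18.69
α = (k/(k−1))·(1 − ΣVar(i)/σ²_total) = (4/3)·(1 − 7.95/18.69) = 0.77

α = 0.77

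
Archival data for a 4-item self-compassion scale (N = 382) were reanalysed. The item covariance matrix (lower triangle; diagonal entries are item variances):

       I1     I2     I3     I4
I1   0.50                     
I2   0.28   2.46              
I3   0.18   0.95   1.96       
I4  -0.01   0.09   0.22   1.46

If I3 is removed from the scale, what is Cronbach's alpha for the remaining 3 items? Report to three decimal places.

Remaining items: I1, I2, I4 (k = 3).
Σσ²ᵢ = 0.50 + 2.46 + 1.46 = 4.42
total variance = 4.42 + 2 × 0.36 = 5.14
α (item deleted) = (3/2)·(1 − 4.42/5.14) = 0.210

Cronbach's alpha = 0.210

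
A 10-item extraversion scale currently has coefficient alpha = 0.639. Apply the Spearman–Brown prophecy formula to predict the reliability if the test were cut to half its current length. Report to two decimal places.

Length factor m = 1/2
α' = m·α / (1 − (1−m)·α)
   = 1/2 × 0.639 / (1 − (1 − 1/2) × 0.639)
   = 0.3195 / 0.6805 = 0.47

predicted reliability = 0.47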